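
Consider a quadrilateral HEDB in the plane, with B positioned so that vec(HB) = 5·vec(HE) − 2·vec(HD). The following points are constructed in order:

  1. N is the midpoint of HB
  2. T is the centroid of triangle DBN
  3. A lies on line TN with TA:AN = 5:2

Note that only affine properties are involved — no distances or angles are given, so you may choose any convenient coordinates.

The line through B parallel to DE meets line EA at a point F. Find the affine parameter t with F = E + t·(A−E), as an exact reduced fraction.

t = 84/25

Work in coordinates with H = (0, 0), E = (1, 0), D = (0, 1), B = (5, -2).
1. N is the midpoint of HB ⇒ N = (5/2, -1)
2. T is the centroid of triangle DBN ⇒ T = (5/2, -2/3)
3. A lies on line TN with TA:AN = 5:2 ⇒ A = (5/2, -19/21)
through B parallel to DE: direction (1, -1); meets EA at F = (151/25, -76/25)
F = E + t·(A−E) with t = 84/25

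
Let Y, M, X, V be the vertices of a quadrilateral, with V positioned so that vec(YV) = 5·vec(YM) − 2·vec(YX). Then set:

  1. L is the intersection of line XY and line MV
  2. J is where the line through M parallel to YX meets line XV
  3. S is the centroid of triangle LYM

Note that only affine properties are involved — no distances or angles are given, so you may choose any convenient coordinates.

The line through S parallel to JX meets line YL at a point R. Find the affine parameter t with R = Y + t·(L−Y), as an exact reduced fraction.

Assign Y = (0, 0), M = (1, 0), X = (0, 1), V = (5, -2) — the answer is frame-independent, so this choice is without loss of generality.
1. L is the intersection of line XY and line MV ⇒ L = (0, 1/2)
2. J is where the line through M parallel to YX meets line XV ⇒ J = (1, 2/5)
3. S is the centroid of triangle LYM ⇒ S = (1/3, 1/6)
through S parallel to JX: direction (-1, 3/5); meets YL at R = (0, 11/30)
R = Y + t·(L−Y) with t = 11/15

t = 11/15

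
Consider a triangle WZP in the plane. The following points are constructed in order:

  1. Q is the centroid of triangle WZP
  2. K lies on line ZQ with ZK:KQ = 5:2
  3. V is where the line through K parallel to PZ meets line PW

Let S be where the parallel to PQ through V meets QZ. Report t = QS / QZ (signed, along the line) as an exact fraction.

Work in coordinates with W = (0, 0), Z = (1, 0), P = (0, 1).
1. Q is the centroid of triangle WZP ⇒ Q = (1/3, 1/3)
2. K lies on line ZQ with ZK:KQ = 5:2 ⇒ K = (11/21, 5/21)
3. V is where the line through K parallel to PZ meets line PW ⇒ V = (0, 16/21)
through V parallel to PQ: direction (1/3, -2/3); meets QZ at S = (11/63, 26/63)
S = Q + t·(Z−Q) with t = -5/21

t = -5/21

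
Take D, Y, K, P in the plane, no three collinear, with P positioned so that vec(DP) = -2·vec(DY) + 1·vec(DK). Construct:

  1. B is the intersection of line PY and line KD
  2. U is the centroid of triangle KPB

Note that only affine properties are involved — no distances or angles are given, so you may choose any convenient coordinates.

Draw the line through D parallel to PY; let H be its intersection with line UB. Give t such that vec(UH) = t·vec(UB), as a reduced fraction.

t = 5/2

Choose coordinates D = (0, 0), Y = (1, 0), K = (0, 1), P = (-2, 1).
1. B is the intersection of line PY and line KD ⇒ B = (0, 1/3)
2. U is the centroid of triangle KPB ⇒ U = (-2/3, 7/9)
through D parallel to PY: direction (3, -1); meets UB at H = (1, -1/3)
H = U + t·(B−U) with t = 5/2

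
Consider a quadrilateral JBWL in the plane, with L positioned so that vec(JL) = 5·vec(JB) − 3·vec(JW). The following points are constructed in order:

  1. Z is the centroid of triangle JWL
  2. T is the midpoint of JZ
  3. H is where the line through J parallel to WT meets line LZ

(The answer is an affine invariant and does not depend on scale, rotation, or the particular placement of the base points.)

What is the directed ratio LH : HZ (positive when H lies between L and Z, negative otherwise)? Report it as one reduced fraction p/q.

Choose coordinates J = (0, 0), B = (1, 0), W = (0, 1), L = (5, -3).
1. Z is the centroid of triangle JWL ⇒ Z = (5/3, -2/3)
2. T is the midpoint of JZ ⇒ T = (5/6, -1/3)
3. H is where the line through J parallel to WT meets line LZ ⇒ H = (-5/9, 8/9)
H = L + t·(Z−L) with t = 5/3, so LH:HZ = t:(1−t) = 5/3:-2/3

LH:HZ = -5/2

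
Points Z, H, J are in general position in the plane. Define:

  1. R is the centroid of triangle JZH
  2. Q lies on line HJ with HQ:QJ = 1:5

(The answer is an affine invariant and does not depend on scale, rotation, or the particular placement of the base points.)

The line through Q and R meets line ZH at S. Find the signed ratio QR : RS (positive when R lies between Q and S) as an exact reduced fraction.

Work in coordinates with Z = (0, 0), H = (1, 0), J = (0, 1).
1. R is the centroid of triangle JZH ⇒ R = (1/3, 1/3)
2. Q lies on line HJ with HQ:QJ = 1:5 ⇒ Q = (5/6, 1/6)
line QR meets ZH at S = (4/3, 0)
R = Q + t·(S−Q) with t = -1, so QR:RS = -1:2

QR:RS = -1/2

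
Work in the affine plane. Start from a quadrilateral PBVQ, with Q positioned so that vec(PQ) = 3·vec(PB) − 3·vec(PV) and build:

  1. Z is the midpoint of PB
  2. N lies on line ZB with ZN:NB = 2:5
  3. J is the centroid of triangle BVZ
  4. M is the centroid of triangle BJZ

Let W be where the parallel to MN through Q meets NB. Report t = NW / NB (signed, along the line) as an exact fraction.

Choose coordinates P = (0, 0), B = (1, 0), V = (0, 1), Q = (3, -3).
1. Z is the midpoint of PB ⇒ Z = (1/2, 0)
2. N lies on line ZB with ZN:NB = 2:5 ⇒ N = (9/14, 0)
3. J is the centroid of triangle BVZ ⇒ J = (1/2, 1/3)
4. M is the centroid of triangle BJZ ⇒ M = (2/3, 1/9)
through Q parallel to MN: direction (-1/42, -1/9); meets NB at W = (51/14, 0)
W = N + t·(B−N) with t = 42/5

t = 42/5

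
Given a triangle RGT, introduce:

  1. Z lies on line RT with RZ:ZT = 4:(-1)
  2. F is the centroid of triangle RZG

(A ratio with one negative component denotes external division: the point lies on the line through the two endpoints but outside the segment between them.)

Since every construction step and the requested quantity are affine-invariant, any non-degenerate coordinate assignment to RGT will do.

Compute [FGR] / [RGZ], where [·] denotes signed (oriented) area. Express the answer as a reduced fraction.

Choose coordinates R = (0, 0), G = (1, 0), T = (0, 1).
1. Z lies on line RT with RZ:ZT = 4:(-1) ⇒ Z = (0, 4/3)
2. F is the centroid of triangle RZG ⇒ F = (1/3, 4/9)
2·[FGR] = -4/9, 2·[RGZ] = 4/3
[FGR]:[RGZ] = -4/9:4/3 = -1/3

[FGR]:[RGZ] = -1/3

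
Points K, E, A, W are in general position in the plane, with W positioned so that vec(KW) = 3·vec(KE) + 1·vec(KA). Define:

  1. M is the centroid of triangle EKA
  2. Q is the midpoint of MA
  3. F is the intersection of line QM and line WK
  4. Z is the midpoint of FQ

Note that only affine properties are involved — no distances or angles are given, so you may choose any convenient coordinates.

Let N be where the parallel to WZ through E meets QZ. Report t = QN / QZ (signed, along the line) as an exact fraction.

Assign K = (0, 0), E = (1, 0), A = (0, 1), W = (3, 1) — the answer is frame-independent, so this choice is without loss of generality.
1. M is the centroid of triangle EKA ⇒ M = (1/3, 1/3)
2. Q is the midpoint of MA ⇒ Q = (1/6, 2/3)
3. F is the intersection of line QM and line WK ⇒ F = (3/7, 1/7)
4. Z is the midpoint of FQ ⇒ Z = (25/84, 17/42)
through E parallel to WZ: direction (-227/84, -25/42); meets QZ at N = (277/504, -25/252)
N = Q + t·(Z−Q) with t = 193/66

t = 193/66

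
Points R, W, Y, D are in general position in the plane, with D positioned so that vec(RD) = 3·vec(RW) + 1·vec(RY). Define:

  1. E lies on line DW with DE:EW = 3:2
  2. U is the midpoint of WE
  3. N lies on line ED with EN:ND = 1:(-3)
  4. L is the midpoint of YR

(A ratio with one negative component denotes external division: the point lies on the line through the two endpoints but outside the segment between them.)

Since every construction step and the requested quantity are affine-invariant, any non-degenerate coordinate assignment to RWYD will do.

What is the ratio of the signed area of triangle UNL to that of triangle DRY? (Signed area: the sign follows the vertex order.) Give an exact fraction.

Choose coordinates R = (0, 0), W = (1, 0), Y = (0, 1), D = (3, 1).
1. E lies on line DW with DE:EW = 3:2 ⇒ E = (9/5, 2/5)
2. U is the midpoint of WE ⇒ U = (7/5, 1/5)
3. N lies on line ED with EN:ND = 1:(-3) ⇒ N = (6/5, 1/10)
4. L is the midpoint of YR ⇒ L = (0, 1/2)
2·[UNL] = -1/5, 2·[DRY] = -3
[UNL]:[DRY] = -1/5:-3 = 1/15

[UNL]:[DRY] = 1/15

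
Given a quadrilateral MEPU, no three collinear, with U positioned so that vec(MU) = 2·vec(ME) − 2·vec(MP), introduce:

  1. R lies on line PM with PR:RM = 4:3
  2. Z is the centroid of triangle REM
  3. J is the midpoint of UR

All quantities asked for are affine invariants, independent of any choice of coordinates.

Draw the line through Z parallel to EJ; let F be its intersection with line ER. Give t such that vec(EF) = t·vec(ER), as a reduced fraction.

t = 2/3

Set M = (0, 0), E = (1, 0), P = (0, 1), U = (2, -2); any affine frame gives the same invariant.
1. R lies on line PM with PR:RM = 4:3 ⇒ R = (0, 3/7)
2. Z is the centroid of triangle REM ⇒ Z = (1/3, 1/7)
3. J is the midpoint of UR ⇒ J = (1, -11/14)
through Z parallel to EJ: direction (0, -11/14); meets ER at F = (1/3, 2/7)
F = E + t·(R−E) with t = 2/3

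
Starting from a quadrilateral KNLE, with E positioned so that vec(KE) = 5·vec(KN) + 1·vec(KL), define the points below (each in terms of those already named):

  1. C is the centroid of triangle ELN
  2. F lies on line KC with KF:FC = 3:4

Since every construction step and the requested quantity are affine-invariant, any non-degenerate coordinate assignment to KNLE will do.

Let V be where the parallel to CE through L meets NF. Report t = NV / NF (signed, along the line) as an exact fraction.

t = 70/19

Choose coordinates K = (0, 0), N = (1, 0), L = (0, 1), E = (5, 1).
1. C is the centroid of triangle ELN ⇒ C = (2, 2/3)
2. F lies on line KC with KF:FC = 3:4 ⇒ F = (6/7, 2/7)
through L parallel to CE: direction (3, 1/3); meets NF at V = (9/19, 20/19)
V = N + t·(F−N) with t = 70/19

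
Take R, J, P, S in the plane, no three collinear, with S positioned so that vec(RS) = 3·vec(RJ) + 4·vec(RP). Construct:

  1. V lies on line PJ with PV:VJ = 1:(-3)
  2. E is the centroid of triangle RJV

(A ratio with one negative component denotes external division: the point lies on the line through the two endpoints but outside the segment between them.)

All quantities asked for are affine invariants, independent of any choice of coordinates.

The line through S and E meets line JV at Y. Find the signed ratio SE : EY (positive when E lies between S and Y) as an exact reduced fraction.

SE:EY = -19

Assign R = (0, 0), J = (1, 0), P = (0, 1), S = (3, 4) — the answer is frame-independent, so this choice is without loss of generality.
1. V lies on line PJ with PV:VJ = 1:(-3) ⇒ V = (-1/2, 3/2)
2. E is the centroid of triangle RJV ⇒ E = (1/6, 1/2)
line SE meets JV at Y = (6/19, 13/19)
E = S + t·(Y−S) with t = 19/18, so SE:EY = 19/18:-1/18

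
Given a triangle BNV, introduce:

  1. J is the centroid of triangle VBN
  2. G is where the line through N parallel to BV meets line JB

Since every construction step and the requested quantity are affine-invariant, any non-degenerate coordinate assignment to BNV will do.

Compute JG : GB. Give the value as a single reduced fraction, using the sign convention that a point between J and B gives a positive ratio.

JG:GB = -2/3

Choose coordinates B = (0, 0), N = (1, 0), V = (0, 1).
1. J is the centroid of triangle VBN ⇒ J = (1/3, 1/3)
2. G is where the line through N parallel to BV meets line JB ⇒ G = (1, 1)
G = J + t·(B−J) with t = -2, so JG:GB = t:(1−t) = -2:3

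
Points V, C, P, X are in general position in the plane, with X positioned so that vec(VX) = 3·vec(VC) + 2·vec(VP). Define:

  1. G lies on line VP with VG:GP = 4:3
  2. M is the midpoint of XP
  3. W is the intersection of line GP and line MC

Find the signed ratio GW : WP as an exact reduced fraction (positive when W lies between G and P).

GW:WP = -25/28

Choose coordinates V = (0, 0), C = (1, 0), P = (0, 1), X = (3, 2).
1. G lies on line VP with VG:GP = 4:3 ⇒ G = (0, 4/7)
2. M is the midpoint of XP ⇒ M = (3/2, 3/2)
3. W is the intersection of line GP and line MC ⇒ W = (0, -3)
W = G + t·(P−G) with t = -25/3, so GW:WP = t:(1−t) = -25/3:28/3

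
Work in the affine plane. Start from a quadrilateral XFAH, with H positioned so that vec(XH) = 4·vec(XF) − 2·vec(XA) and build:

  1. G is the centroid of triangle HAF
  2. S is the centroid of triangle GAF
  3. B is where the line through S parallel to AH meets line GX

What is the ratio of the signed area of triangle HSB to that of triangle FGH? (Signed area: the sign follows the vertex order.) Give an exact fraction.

Work in coordinates with X = (0, 0), F = (1, 0), A = (0, 1), H = (4, -2).
1. G is the centroid of triangle HAF ⇒ G = (5/3, -1/3)
2. S is the centroid of triangle GAF ⇒ S = (8/9, 2/9)
3. B is where the line through S parallel to AH meets line GX ⇒ B = (160/99, -32/99)
2·[HSB] = 8/99, 2·[FGH] = -1/3
[HSB]:[FGH] = 8/99:-1/3 = -8/33

[HSB]:[FGH] = -8/33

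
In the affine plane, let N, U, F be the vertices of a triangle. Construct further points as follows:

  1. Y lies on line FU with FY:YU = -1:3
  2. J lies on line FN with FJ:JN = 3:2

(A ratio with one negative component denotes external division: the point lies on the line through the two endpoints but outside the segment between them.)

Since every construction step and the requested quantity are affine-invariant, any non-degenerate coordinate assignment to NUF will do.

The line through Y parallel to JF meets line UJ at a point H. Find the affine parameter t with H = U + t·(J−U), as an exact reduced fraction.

Choose coordinates N = (0, 0), U = (1, 0), F = (0, 1).
1. Y lies on line FU with FY:YU = -1:3 ⇒ Y = (-1/2, 3/2)
2. J lies on line FN with FJ:JN = 3:2 ⇒ J = (0, 2/5)
through Y parallel to JF: direction (0, 3/5); meets UJ at H = (-1/2, 3/5)
H = U + t·(J−U) with t = 3/2

t = 3/2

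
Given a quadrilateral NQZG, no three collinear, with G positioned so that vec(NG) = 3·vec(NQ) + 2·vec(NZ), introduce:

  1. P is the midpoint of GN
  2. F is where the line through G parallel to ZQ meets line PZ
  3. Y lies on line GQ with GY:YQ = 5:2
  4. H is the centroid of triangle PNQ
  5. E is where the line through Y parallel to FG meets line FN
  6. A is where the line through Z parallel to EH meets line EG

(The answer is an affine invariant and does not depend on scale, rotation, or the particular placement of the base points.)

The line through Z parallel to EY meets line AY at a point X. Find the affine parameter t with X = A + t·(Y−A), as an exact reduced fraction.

Work in coordinates with N = (0, 0), Q = (1, 0), Z = (0, 1), G = (3, 2).
1. P is the midpoint of GN ⇒ P = (3/2, 1)
2. F is where the line through G parallel to ZQ meets line PZ ⇒ F = (4, 1)
3. Y lies on line GQ with GY:YQ = 5:2 ⇒ Y = (11/7, 4/7)
4. H is the centroid of triangle PNQ ⇒ H = (5/6, 1/3)
5. E is where the line through Y parallel to FG meets line FN ⇒ E = (12/7, 3/7)
6. A is where the line through Z parallel to EH meets line EG ⇒ A = (888/371, 467/371)
through Z parallel to EY: direction (-1/7, 1/7); meets AY at X = (93/98, 5/98)
X = A + t·(Y−A) with t = 123/70

t = 123/70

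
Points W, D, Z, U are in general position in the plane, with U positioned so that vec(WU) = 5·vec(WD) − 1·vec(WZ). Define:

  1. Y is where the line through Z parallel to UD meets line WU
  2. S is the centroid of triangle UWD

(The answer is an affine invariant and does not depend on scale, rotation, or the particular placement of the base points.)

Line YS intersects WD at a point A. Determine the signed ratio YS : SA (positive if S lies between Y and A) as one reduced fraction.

Assign W = (0, 0), D = (1, 0), Z = (0, 1), U = (5, -1) — the answer is frame-independent, so this choice is without loss of generality.
1. Y is where the line through Z parallel to UD meets line WU ⇒ Y = (20, -4)
2. S is the centroid of triangle UWD ⇒ S = (2, -1/3)
line YS meets WD at A = (4/11, 0)
S = Y + t·(A−Y) with t = 11/12, so YS:SA = 11/12:1/12

YS:SA = 11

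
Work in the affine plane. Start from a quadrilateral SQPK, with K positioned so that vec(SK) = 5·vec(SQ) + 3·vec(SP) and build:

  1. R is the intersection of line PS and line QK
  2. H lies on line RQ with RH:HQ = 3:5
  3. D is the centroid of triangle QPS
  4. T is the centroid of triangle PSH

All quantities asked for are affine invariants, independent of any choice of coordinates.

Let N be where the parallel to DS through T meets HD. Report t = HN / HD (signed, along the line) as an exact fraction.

t = 86/81

Set S = (0, 0), Q = (1, 0), P = (0, 1), K = (5, 3); any affine frame gives the same invariant.
1. R is the intersection of line PS and line QK ⇒ R = (0, -3/4)
2. H lies on line RQ with RH:HQ = 3:5 ⇒ H = (3/8, -15/32)
3. D is the centroid of triangle QPS ⇒ D = (1/3, 1/3)
4. T is the centroid of triangle PSH ⇒ T = (1/8, 17/96)
through T parallel to DS: direction (-1/3, -1/3); meets HD at N = (643/1944, 2977/7776)
N = H + t·(D−H) with t = 86/81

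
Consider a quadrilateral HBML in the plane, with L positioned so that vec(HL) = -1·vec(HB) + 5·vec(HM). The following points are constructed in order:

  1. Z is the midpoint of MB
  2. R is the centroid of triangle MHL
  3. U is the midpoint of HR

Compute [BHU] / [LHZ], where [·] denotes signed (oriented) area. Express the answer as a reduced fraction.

[BHU]:[LHZ] = -1/3

Set H = (0, 0), B = (1, 0), M = (0, 1), L = (-1, 5); any affine frame gives the same invariant.
1. Z is the midpoint of MB ⇒ Z = (1/2, 1/2)
2. R is the centroid of triangle MHL ⇒ R = (-1/3, 2)
3. U is the midpoint of HR ⇒ U = (-1/6, 1)
2·[BHU] = -1, 2·[LHZ] = 3
[BHU]:[LHZ] = -1:3 = -1/3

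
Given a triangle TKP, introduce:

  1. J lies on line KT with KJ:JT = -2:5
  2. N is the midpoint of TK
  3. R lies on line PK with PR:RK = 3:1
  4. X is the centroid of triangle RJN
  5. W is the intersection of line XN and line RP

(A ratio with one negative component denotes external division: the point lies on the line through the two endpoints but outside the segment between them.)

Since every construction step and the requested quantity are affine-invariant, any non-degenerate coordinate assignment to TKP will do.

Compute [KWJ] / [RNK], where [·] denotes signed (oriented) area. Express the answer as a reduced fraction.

Work in coordinates with T = (0, 0), K = (1, 0), P = (0, 1).
1. J lies on line KT with KJ:JT = -2:5 ⇒ J = (5/3, 0)
2. N is the midpoint of TK ⇒ N = (1/2, 0)
3. R lies on line PK with PR:RK = 3:1 ⇒ R = (3/4, 1/4)
4. X is the centroid of triangle RJN ⇒ X = (35/36, 1/12)
5. W is the intersection of line XN and line RP ⇒ W = (37/40, 3/40)
2·[KWJ] = -1/20, 2·[RNK] = 1/8
[KWJ]:[RNK] = -1/20:1/8 = -2/5

[KWJ]:[RNK] = -2/5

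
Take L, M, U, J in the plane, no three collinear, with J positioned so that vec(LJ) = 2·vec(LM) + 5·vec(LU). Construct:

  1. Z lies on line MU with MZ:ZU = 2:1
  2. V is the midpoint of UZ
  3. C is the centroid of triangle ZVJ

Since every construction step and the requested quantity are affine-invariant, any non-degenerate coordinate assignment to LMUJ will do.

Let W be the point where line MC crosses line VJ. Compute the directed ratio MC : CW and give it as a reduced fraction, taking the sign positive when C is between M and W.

MC:CW = 14

Set L = (0, 0), M = (1, 0), U = (0, 1), J = (2, 5); any affine frame gives the same invariant.
1. Z lies on line MU with MZ:ZU = 2:1 ⇒ Z = (1/3, 2/3)
2. V is the midpoint of UZ ⇒ V = (1/6, 5/6)
3. C is the centroid of triangle ZVJ ⇒ C = (5/6, 13/6)
line MC meets VJ at W = (23/28, 65/28)
C = M + t·(W−M) with t = 14/15, so MC:CW = 14/15:1/15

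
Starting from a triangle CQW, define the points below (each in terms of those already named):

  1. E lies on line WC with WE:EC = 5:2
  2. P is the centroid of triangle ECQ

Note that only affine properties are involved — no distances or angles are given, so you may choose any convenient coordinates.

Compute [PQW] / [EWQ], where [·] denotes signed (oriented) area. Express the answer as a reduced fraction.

[PQW]:[EWQ] = -4/5

Set C = (0, 0), Q = (1, 0), W = (0, 1); any affine frame gives the same invariant.
1. E lies on line WC with WE:EC = 5:2 ⇒ E = (0, 2/7)
2. P is the centroid of triangle ECQ ⇒ P = (1/3, 2/21)
2·[PQW] = 4/7, 2·[EWQ] = -5/7
[PQW]:[EWQ] = 4/7:-5/7 = -4/5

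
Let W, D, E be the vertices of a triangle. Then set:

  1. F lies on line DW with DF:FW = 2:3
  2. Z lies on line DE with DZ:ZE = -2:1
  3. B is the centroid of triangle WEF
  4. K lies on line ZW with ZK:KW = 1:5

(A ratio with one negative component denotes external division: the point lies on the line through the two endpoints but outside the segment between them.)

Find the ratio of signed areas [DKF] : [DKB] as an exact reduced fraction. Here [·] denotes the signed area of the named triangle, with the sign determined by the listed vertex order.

Choose coordinates W = (0, 0), D = (1, 0), E = (0, 1).
1. F lies on line DW with DF:FW = 2:3 ⇒ F = (3/5, 0)
2. Z lies on line DE with DZ:ZE = -2:1 ⇒ Z = (-1, 2)
3. B is the centroid of triangle WEF ⇒ B = (1/5, 1/3)
4. K lies on line ZW with ZK:KW = 1:5 ⇒ K = (-5/6, 5/3)
2·[DKF] = 2/3, 2·[DKB] = 13/18
[DKF]:[DKB] = 2/3:13/18 = 12/13

[DKF]:[DKB] = 12/13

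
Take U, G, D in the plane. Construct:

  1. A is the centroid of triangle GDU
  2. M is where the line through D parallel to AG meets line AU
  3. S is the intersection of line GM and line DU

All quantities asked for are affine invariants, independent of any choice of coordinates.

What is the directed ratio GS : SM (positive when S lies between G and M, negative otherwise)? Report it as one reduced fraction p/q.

GS:SM = -3/2

Set U = (0, 0), G = (1, 0), D = (0, 1); any affine frame gives the same invariant.
1. A is the centroid of triangle GDU ⇒ A = (1/3, 1/3)
2. M is where the line through D parallel to AG meets line AU ⇒ M = (2/3, 2/3)
3. S is the intersection of line GM and line DU ⇒ S = (0, 2)
S = G + t·(M−G) with t = 3, so GS:SM = t:(1−t) = 3:-2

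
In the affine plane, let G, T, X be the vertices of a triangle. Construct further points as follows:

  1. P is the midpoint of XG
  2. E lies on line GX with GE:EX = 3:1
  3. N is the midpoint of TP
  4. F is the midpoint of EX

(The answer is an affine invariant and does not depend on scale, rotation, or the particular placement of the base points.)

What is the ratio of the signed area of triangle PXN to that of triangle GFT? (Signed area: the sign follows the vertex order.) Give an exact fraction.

Work in coordinates with G = (0, 0), T = (1, 0), X = (0, 1).
1. P is the midpoint of XG ⇒ P = (0, 1/2)
2. E lies on line GX with GE:EX = 3:1 ⇒ E = (0, 3/4)
3. N is the midpoint of TP ⇒ N = (1/2, 1/4)
4. F is the midpoint of EX ⇒ F = (0, 7/8)
2·[PXN] = -1/4, 2·[GFT] = -7/8
[PXN]:[GFT] = -1/4:-7/8 = 2/7

[PXN]:[GFT] = 2/7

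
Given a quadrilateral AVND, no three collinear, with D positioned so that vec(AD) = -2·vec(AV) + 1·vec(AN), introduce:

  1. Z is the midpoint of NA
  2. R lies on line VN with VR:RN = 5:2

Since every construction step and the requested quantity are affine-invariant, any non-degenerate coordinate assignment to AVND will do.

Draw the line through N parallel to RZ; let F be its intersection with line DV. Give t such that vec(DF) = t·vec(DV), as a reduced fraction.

t = 6/13

Assign A = (0, 0), V = (1, 0), N = (0, 1), D = (-2, 1) — the answer is frame-independent, so this choice is without loss of generality.
1. Z is the midpoint of NA ⇒ Z = (0, 1/2)
2. R lies on line VN with VR:RN = 5:2 ⇒ R = (2/7, 5/7)
through N parallel to RZ: direction (-2/7, -3/14); meets DV at F = (-8/13, 7/13)
F = D + t·(V−D) with t = 6/13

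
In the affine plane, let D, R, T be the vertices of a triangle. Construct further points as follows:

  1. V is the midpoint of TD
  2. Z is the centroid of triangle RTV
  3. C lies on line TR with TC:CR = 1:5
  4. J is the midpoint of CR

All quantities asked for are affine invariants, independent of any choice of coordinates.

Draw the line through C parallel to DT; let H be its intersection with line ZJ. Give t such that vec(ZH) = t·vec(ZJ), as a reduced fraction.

Work in coordinates with D = (0, 0), R = (1, 0), T = (0, 1).
1. V is the midpoint of TD ⇒ V = (0, 1/2)
2. Z is the centroid of triangle RTV ⇒ Z = (1/3, 1/2)
3. C lies on line TR with TC:CR = 1:5 ⇒ C = (1/6, 5/6)
4. J is the midpoint of CR ⇒ J = (7/12, 5/12)
through C parallel to DT: direction (0, 1); meets ZJ at H = (1/6, 5/9)
H = Z + t·(J−Z) with t = -2/3

t = -2/3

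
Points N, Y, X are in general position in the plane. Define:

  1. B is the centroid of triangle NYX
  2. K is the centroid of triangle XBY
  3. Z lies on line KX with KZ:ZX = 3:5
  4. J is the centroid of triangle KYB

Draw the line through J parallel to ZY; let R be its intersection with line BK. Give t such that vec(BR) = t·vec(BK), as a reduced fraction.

Assign N = (0, 0), Y = (1, 0), X = (0, 1) — the answer is frame-independent, so this choice is without loss of generality.
1. B is the centroid of triangle NYX ⇒ B = (1/3, 1/3)
2. K is the centroid of triangle XBY ⇒ K = (4/9, 4/9)
3. Z lies on line KX with KZ:ZX = 3:5 ⇒ Z = (5/18, 47/72)
4. J is the centroid of triangle KYB ⇒ J = (16/27, 7/27)
through J parallel to ZY: direction (13/18, -47/72); meets BK at R = (124/297, 124/297)
R = B + t·(K−B) with t = 25/33

t = 25/33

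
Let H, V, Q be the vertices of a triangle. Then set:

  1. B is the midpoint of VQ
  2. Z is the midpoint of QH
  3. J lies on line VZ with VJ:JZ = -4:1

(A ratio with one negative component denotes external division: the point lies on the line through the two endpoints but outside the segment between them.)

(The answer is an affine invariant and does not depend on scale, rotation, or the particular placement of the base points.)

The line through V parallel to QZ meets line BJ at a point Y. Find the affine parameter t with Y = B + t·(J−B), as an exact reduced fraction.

Work in coordinates with H = (0, 0), V = (1, 0), Q = (0, 1).
1. B is the midpoint of VQ ⇒ B = (1/2, 1/2)
2. Z is the midpoint of QH ⇒ Z = (0, 1/2)
3. J lies on line VZ with VJ:JZ = -4:1 ⇒ J = (-1/3, 2/3)
through V parallel to QZ: direction (0, -1/2); meets BJ at Y = (1, 2/5)
Y = B + t·(J−B) with t = -3/5

t = -3/5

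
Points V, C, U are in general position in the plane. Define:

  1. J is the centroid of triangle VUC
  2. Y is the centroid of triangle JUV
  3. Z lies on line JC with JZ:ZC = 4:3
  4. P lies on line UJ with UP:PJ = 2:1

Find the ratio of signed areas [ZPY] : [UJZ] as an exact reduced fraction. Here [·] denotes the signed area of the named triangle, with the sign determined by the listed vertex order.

Work in coordinates with V = (0, 0), C = (1, 0), U = (0, 1).
1. J is the centroid of triangle VUC ⇒ J = (1/3, 1/3)
2. Y is the centroid of triangle JUV ⇒ Y = (1/9, 4/9)
3. Z lies on line JC with JZ:ZC = 4:3 ⇒ Z = (5/7, 1/7)
4. P lies on line UJ with UP:PJ = 2:1 ⇒ P = (2/9, 5/9)
2·[ZPY] = 19/189, 2·[UJZ] = 4/21
[ZPY]:[UJZ] = 19/189:4/21 = 19/36

[ZPY]:[UJZ] = 19/36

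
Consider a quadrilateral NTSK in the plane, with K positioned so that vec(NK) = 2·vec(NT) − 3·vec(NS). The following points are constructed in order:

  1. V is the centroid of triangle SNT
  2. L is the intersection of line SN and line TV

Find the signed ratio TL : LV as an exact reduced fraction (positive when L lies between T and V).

TL:LV = -3

Work in coordinates with N = (0, 0), T = (1, 0), S = (0, 1), K = (2, -3).
1. V is the centroid of triangle SNT ⇒ V = (1/3, 1/3)
2. L is the intersection of line SN and line TV ⇒ L = (0, 1/2)
L = T + t·(V−T) with t = 3/2, so TL:LV = t:(1−t) = 3/2:-1/2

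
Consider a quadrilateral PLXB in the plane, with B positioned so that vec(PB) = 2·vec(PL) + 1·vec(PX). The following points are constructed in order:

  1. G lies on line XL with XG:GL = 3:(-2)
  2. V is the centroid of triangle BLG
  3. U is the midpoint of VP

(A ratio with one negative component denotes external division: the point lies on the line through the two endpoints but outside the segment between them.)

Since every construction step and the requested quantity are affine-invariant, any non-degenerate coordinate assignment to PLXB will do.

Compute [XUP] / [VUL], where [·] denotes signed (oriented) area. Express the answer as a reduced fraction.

Work in coordinates with P = (0, 0), L = (1, 0), X = (0, 1), B = (2, 1).
1. G lies on line XL with XG:GL = 3:(-2) ⇒ G = (3, -2)
2. V is the centroid of triangle BLG ⇒ V = (2, -1/3)
3. U is the midpoint of VP ⇒ U = (1, -1/6)
2·[XUP] = -1, 2·[VUL] = -1/6
[XUP]:[VUL] = -1:-1/6 = 6

[XUP]:[VUL] = 6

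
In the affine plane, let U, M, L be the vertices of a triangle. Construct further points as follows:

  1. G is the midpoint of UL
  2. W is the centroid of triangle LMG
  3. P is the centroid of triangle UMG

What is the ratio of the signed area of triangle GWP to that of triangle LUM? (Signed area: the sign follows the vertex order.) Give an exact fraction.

Choose coordinates U = (0, 0), M = (1, 0), L = (0, 1).
1. G is the midpoint of UL ⇒ G = (0, 1/2)
2. W is the centroid of triangle LMG ⇒ W = (1/3, 1/2)
3. P is the centroid of triangle UMG ⇒ P = (1/3, 1/6)
2·[GWP] = -1/9, 2·[LUM] = 1
[GWP]:[LUM] = -1/9:1 = -1/9

[GWP]:[LUM] = -1/9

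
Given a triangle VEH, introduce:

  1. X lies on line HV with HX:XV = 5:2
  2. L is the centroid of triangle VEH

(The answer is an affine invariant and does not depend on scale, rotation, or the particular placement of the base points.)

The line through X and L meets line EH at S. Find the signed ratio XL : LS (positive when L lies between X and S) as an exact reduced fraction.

XL:LS = 8/7

Choose coordinates V = (0, 0), E = (1, 0), H = (0, 1).
1. X lies on line HV with HX:XV = 5:2 ⇒ X = (0, 2/7)
2. L is the centroid of triangle VEH ⇒ L = (1/3, 1/3)
line XL meets EH at S = (5/8, 3/8)
L = X + t·(S−X) with t = 8/15, so XL:LS = 8/15:7/15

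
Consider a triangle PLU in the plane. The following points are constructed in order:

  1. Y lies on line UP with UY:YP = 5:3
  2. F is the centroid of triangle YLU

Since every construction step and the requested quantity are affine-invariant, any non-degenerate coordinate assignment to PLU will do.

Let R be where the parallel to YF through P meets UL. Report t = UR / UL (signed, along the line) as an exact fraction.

Set P = (0, 0), L = (1, 0), U = (0, 1); any affine frame gives the same invariant.
1. Y lies on line UP with UY:YP = 5:3 ⇒ Y = (0, 3/8)
2. F is the centroid of triangle YLU ⇒ F = (1/3, 11/24)
through P parallel to YF: direction (1/3, 1/12); meets UL at R = (4/5, 1/5)
R = U + t·(L−U) with t = 4/5

t = 4/5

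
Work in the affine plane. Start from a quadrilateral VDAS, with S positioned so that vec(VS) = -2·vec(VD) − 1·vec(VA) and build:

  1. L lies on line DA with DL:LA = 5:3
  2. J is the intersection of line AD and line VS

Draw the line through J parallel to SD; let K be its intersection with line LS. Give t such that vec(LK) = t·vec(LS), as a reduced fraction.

Assign V = (0, 0), D = (1, 0), A = (0, 1), S = (-2, -1) — the answer is frame-independent, so this choice is without loss of generality.
1. L lies on line DA with DL:LA = 5:3 ⇒ L = (3/8, 5/8)
2. J is the intersection of line AD and line VS ⇒ J = (2/3, 1/3)
through J parallel to SD: direction (3, 1); meets LS at K = (-11/15, -2/15)
K = L + t·(S−L) with t = 7/15

t = 7/15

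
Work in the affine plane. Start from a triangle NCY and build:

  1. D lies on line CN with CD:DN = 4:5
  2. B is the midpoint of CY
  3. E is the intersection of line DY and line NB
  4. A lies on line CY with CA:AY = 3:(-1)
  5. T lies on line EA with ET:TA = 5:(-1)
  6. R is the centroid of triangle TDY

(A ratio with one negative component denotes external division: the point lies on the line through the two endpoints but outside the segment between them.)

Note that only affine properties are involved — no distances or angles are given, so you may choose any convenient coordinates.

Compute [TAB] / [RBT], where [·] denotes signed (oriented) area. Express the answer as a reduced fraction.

Set N = (0, 0), C = (1, 0), Y = (0, 1); any affine frame gives the same invariant.
1. D lies on line CN with CD:DN = 4:5 ⇒ D = (5/9, 0)
2. B is the midpoint of CY ⇒ B = (1/2, 1/2)
3. E is the intersection of line DY and line NB ⇒ E = (5/14, 5/14)
4. A lies on line CY with CA:AY = 3:(-1) ⇒ A = (-1/2, 3/2)
5. T lies on line EA with ET:TA = 5:(-1) ⇒ T = (-5/7, 25/14)
6. R is the centroid of triangle TDY ⇒ R = (-10/189, 13/14)
2·[TAB] = 1/14, 2·[RBT] = 4/21
[TAB]:[RBT] = 1/14:4/21 = 3/8

[TAB]:[RBT] = 3/8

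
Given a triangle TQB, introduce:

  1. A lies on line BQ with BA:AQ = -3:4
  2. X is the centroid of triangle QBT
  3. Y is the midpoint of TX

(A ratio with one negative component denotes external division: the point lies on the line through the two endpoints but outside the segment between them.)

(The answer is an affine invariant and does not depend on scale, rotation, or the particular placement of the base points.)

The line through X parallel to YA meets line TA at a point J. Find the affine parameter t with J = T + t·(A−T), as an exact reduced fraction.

Work in coordinates with T = (0, 0), Q = (1, 0), B = (0, 1).
1. A lies on line BQ with BA:AQ = -3:4 ⇒ A = (-3, 4)
2. X is the centroid of triangle QBT ⇒ X = (1/3, 1/3)
3. Y is the midpoint of TX ⇒ Y = (1/6, 1/6)
through X parallel to YA: direction (-19/6, 23/6); meets TA at J = (-6, 8)
J = T + t·(A−T) with t = 2

t = 2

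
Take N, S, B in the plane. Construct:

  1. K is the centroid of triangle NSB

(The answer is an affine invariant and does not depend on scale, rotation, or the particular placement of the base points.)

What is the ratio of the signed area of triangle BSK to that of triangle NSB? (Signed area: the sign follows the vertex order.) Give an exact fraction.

Work in coordinates with N = (0, 0), S = (1, 0), B = (0, 1).
1. K is the centroid of triangle NSB ⇒ K = (1/3, 1/3)
2·[BSK] = -1/3, 2·[NSB] = 1
[BSK]:[NSB] = -1/3:1 = -1/3

[BSK]:[NSB] = -1/3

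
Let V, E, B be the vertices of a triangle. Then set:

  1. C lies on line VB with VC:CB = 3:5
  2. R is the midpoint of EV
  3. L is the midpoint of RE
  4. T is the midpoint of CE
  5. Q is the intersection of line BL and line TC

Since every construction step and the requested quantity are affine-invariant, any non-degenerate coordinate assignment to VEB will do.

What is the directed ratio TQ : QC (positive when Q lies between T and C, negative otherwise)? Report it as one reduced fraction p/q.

TQ:QC = -7/30

Set V = (0, 0), E = (1, 0), B = (0, 1); any affine frame gives the same invariant.
1. C lies on line VB with VC:CB = 3:5 ⇒ C = (0, 3/8)
2. R is the midpoint of EV ⇒ R = (1/2, 0)
3. L is the midpoint of RE ⇒ L = (3/4, 0)
4. T is the midpoint of CE ⇒ T = (1/2, 3/16)
5. Q is the intersection of line BL and line TC ⇒ Q = (15/23, 3/23)
Q = T + t·(C−T) with t = -7/23, so TQ:QC = t:(1−t) = -7/23:30/23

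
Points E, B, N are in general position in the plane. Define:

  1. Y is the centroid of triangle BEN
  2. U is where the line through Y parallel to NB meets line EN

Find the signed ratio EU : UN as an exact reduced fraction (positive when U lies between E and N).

Assign E = (0, 0), B = (1, 0), N = (0, 1) — the answer is frame-independent, so this choice is without loss of generality.
1. Y is the centroid of triangle BEN ⇒ Y = (1/3, 1/3)
2. U is where the line through Y parallel to NB meets line EN ⇒ U = (0, 2/3)
U = E + t·(N−E) with t = 2/3, so EU:UN = t:(1−t) = 2/3:1/3

EU:UN = 2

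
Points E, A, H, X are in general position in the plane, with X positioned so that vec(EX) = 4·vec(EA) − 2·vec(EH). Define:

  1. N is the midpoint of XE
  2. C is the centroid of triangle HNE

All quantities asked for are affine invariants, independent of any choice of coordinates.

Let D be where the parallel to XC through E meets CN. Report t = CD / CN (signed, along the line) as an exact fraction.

Choose coordinates E = (0, 0), A = (1, 0), H = (0, 1), X = (4, -2).
1. N is the midpoint of XE ⇒ N = (2, -1)
2. C is the centroid of triangle HNE ⇒ C = (2/3, 0)
through E parallel to XC: direction (-10/3, 2); meets CN at D = (10/3, -2)
D = C + t·(N−C) with t = 2

t = 2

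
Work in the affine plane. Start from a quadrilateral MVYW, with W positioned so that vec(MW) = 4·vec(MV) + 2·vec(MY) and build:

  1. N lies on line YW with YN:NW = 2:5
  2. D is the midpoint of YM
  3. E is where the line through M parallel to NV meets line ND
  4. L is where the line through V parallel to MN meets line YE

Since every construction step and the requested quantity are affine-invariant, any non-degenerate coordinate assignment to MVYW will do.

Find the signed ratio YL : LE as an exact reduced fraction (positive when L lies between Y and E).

Assign M = (0, 0), V = (1, 0), Y = (0, 1), W = (4, 2) — the answer is frame-independent, so this choice is without loss of generality.
1. N lies on line YW with YN:NW = 2:5 ⇒ N = (8/7, 9/7)
2. D is the midpoint of YM ⇒ D = (0, 1/2)
3. E is where the line through M parallel to NV meets line ND ⇒ E = (8/133, 72/133)
4. L is where the line through V parallel to MN meets line YE ⇒ L = (17/70, -477/560)
L = Y + t·(E−Y) with t = 323/80, so YL:LE = t:(1−t) = 323/80:-243/80

YL:LE = -323/243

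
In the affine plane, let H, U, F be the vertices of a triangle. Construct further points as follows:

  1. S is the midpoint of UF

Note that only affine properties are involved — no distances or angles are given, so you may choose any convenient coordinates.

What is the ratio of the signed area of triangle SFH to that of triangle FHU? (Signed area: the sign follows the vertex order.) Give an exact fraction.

[SFH]:[FHU] = 1/2

Set H = (0, 0), U = (1, 0), F = (0, 1); any affine frame gives the same invariant.
1. S is the midpoint of UF ⇒ S = (1/2, 1/2)
2·[SFH] = 1/2, 2·[FHU] = 1
[SFH]:[FHU] = 1/2:1 = 1/2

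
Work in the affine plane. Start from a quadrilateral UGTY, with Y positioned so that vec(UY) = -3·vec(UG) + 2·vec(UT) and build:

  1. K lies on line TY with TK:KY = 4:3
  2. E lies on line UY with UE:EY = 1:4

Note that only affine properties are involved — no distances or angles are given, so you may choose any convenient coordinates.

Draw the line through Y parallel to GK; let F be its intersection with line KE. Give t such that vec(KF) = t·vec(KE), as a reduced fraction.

Choose coordinates U = (0, 0), G = (1, 0), T = (0, 1), Y = (-3, 2).
1. K lies on line TY with TK:KY = 4:3 ⇒ K = (-12/7, 11/7)
2. E lies on line UY with UE:EY = 1:4 ⇒ E = (-3/5, 2/5)
through Y parallel to GK: direction (-19/7, 11/7); meets KE at F = (-183/175, 152/175)
F = K + t·(E−K) with t = 3/5

t = 3/5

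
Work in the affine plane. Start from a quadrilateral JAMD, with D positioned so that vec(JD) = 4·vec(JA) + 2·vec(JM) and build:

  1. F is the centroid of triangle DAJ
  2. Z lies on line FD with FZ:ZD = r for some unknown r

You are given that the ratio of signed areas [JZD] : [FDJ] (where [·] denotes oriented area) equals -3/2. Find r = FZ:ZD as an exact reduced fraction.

Work in coordinates with J = (0, 0), A = (1, 0), M = (0, 1), D = (4, 2).
1. F is the centroid of triangle DAJ ⇒ F = (5/3, 2/3)
2. With FZ:ZD = r, write λ = r/(r+1) so Z = F + λ·(D−F); Z is affine-linear in λ
Every point depending on Z is an affine combination of Z and λ-independent points, so each such coordinate is linear in λ; the λ² term in each signed area is a multiple of (D−F)×(D−F) = 0, so 2·[JZD] and 2·[FDJ] are each linear in λ. Evaluating at λ=0 and λ=1:
  2·[JZD] = -2/3·λ + 2/3,   2·[FDJ] = 2/3
So [JZD]:[FDJ] = (-2/3·λ + 2/3) / (2/3). Setting this equal to -3/2:
  -2/3·λ + 2/3 = -3/2·(2/3)  ⇒  λ = 5/2
Then r = λ/(1−λ) = (5/2)/(-3/2) = -5/3. Check: with r = -5/3, Z = (15/2, 4) and [JZD]:[FDJ] = -3/2 as required.

r = -5/3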